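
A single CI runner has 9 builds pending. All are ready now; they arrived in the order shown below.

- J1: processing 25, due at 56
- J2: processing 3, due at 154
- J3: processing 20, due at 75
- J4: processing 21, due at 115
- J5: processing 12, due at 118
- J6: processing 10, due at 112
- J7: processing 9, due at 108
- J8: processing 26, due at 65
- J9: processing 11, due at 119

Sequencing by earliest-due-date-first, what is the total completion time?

822

EDD (increasing due date): J1 J8 J3 J7 J6 J4 J5 J9 J2.
J1: 0→25
J8: 25→51
J3: 51→71
J7: 71→80
J6: 80→90
J4: 90→111
J5: 111→123
J9: 123→134
J2: 134→137
Sum = 25+51+71+80+90+111+123+134+137 = 822.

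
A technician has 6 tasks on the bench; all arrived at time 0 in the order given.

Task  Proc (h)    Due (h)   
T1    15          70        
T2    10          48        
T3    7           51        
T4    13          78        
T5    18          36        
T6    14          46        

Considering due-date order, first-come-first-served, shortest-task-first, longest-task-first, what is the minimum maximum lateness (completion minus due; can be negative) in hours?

EDD (increasing due date): T5 T6 T2 T3 T1 T4.
T5: 0→18, due 36, lateness -18
T6: 18→32, due 46, lateness -14
T2: 32→42, due 48, lateness -6
T3: 42→49, due 51, lateness -2
T1: 49→64, due 70, lateness -6
T4: 64→77, due 78, lateness -1
Maximum = -1.
FIFO (arrival order): T1 T2 T3 T4 T5 T6.
T1: 0→15, due 70, lateness -55
T2: 15→25, due 48, lateness -23
T3: 25→32, due 51, lateness -19
T4: 32→45, due 78, lateness -33
T5: 45→63, due 36, lateness 27
T6: 63→77, due 46, lateness 31
Maximum = 31.
SPT (increasing processing time): T3 T2 T4 T6 T1 T5.
T3: 0→7, due 51, lateness -44
T2: 7→17, due 48, lateness -31
T4: 17→30, due 78, lateness -48
T6: 30→44, due 46, lateness -2
T1: 44→59, due 70, lateness -11
T5: 59→77, due 36, lateness 41
Maximum = 41.
LPT (decreasing processing time): T5 T1 T6 T4 T2 T3.
T5: 0→18, due 36, lateness -18
T1: 18→33, due 70, lateness -37
T6: 33→47, due 46, lateness 1
T4: 47→60, due 78, lateness -18
T2: 60→70, due 48, lateness 22
T3: 70→77, due 51, lateness 26
Maximum = 26.
EDD -1, FIFO 31, SPT 41, LPT 26 → minimum -1.

-1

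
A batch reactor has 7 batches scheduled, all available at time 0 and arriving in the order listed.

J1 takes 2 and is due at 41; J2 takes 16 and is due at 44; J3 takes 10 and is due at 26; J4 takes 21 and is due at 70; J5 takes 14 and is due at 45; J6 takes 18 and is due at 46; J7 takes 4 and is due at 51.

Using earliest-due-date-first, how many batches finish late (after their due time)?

EDD (increasing due date): J3 J1 J2 J5 J6 J7 J4.
J3: 0→10, due 26, tardiness 0
J1: 10→12, due 41, tardiness 0
J2: 12→28, due 44, tardiness 0
J5: 28→42, due 45, tardiness 0
J6: 42→60, due 46, tardiness 14
J7: 60→64, due 51, tardiness 13
J4: 64→85, due 70, tardiness 15
Late batches: 3.

3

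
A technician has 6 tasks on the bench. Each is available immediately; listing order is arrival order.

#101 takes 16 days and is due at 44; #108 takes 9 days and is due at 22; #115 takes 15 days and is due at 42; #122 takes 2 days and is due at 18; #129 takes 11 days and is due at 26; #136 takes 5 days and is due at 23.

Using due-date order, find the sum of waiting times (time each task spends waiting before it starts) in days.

98

EDD (increasing due date): #122 #108 #136 #129 #115 #101.
#122: waits 0, runs 0→2
#108: waits 2, runs 2→11
#136: waits 11, runs 11→16
#129: waits 16, runs 16→27
#115: waits 27, runs 27→42
#101: waits 42, runs 42→58
Sum = 0+2+11+16+27+42 = 98.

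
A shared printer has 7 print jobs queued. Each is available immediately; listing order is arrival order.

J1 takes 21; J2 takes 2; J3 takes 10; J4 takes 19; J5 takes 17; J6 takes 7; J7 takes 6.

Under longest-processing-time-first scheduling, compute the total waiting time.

LPT (decreasing processing time): J1 J4 J5 J3 J6 J7 J2.
J1: waits 0, runs 0→21
J4: waits 21, runs 21→40
J5: waits 40, runs 40→57
J3: waits 57, runs 57→67
J6: waits 67, runs 67→74
J7: waits 74, runs 74→80
J2: waits 80, runs 80→82
Sum = 0+21+40+57+67+74+80 = 339.

339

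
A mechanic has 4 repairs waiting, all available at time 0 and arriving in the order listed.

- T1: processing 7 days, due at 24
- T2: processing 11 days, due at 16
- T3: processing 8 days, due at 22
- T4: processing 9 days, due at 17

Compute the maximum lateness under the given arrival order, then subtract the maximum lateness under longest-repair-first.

FIFO (arrival order): T1 T2 T3 T4.
T1: 0→7, due 24, lateness -17
T2: 7→18, due 16, lateness 2
T3: 18→26, due 22, lateness 4
T4: 26→35, due 17, lateness 18
Maximum = 18.
LPT (decreasing processing time): T2 T4 T3 T1.
T2: 0→11, due 16, lateness -5
T4: 11→20, due 17, lateness 3
T3: 20→28, due 22, lateness 6
T1: 28→35, due 24, lateness 11
Maximum = 11.
Difference = 18 − 11 = 7.

7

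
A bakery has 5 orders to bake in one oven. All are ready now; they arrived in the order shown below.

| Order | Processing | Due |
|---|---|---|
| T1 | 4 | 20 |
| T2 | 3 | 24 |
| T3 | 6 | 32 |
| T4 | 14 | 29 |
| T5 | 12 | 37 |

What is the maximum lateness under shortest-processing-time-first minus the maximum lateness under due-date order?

SPT (increasing processing time): T2 T1 T3 T5 T4.
T2: 0→3, due 24, lateness -21
T1: 3→7, due 20, lateness -13
T3: 7→13, due 32, lateness -19
T5: 13→25, due 37, lateness -12
T4: 25→39, due 29, lateness 10
Maximum = 10.
EDD (increasing due date): T1 T2 T4 T3 T5.
T1: 0→4, due 20, lateness -16
T2: 4→7, due 24, lateness -17
T4: 7→21, due 29, lateness -8
T3: 21→27, due 32, lateness -5
T5: 27→39, due 37, lateness 2
Maximum = 2.
Difference = 10 − 2 = 8.

8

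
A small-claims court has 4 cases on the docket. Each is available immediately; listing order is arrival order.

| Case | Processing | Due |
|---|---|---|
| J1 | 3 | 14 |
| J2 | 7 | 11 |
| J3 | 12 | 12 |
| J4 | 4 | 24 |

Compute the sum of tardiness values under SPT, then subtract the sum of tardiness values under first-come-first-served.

5

SPT (increasing processing time): J1 J4 J2 J3.
J1: 0→3, due 14, tardiness 0
J4: 3→7, due 24, tardiness 0
J2: 7→14, due 11, tardiness 3
J3: 14→26, due 12, tardiness 14
Sum = 0+0+3+14 = 17.
FIFO (arrival order): J1 J2 J3 J4.
J1: 0→3, due 14, tardiness 0
J2: 3→10, due 11, tardiness 0
J3: 10→22, due 12, tardiness 10
J4: 22→26, due 24, tardiness 2
Sum = 0+0+10+2 = 12.
Difference = 17 − 12 = 5.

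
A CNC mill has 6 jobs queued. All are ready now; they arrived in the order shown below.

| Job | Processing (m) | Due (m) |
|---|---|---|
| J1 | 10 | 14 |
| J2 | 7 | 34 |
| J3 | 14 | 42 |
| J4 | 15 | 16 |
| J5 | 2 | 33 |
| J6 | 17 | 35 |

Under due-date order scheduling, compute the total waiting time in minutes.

EDD (increasing due date): J1 J4 J5 J2 J6 J3.
J1: waits 0, runs 0→10
J4: waits 10, runs 10→25
J5: waits 25, runs 25→27
J2: waits 27, runs 27→34
J6: waits 34, runs 34→51
J3: waits 51, runs 51→65
Sum = 0+10+25+27+34+51 = 147.

147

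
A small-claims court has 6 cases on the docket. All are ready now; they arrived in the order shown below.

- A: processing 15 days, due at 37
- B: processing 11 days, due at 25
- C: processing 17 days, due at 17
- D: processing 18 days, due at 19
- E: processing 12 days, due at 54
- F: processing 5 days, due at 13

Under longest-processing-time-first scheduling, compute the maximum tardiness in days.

65

LPT (decreasing processing time): D C A E B F.
D: 0→18, due 19, tardiness 0
C: 18→35, due 17, tardiness 18
A: 35→50, due 37, tardiness 13
E: 50→62, due 54, tardiness 8
B: 62→73, due 25, tardiness 48
F: 73→78, due 13, tardiness 65
Maximum = 65.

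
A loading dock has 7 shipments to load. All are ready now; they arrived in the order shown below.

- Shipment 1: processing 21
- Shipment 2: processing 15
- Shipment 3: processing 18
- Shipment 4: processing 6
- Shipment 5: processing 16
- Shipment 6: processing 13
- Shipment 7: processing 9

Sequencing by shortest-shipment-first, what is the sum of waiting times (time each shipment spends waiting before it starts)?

228

SPT (increasing processing time): Shipment 4 Shipment 7 Shipment 6 Shipment 2 Shipment 5 Shipment 3 Shipment 1.
Shipment 4: waits 0, runs 0→6
Shipment 7: waits 6, runs 6→15
Shipment 6: waits 15, runs 15→28
Shipment 2: waits 28, runs 28→43
Shipment 5: waits 43, runs 43→59
Shipment 3: waits 59, runs 59→77
Shipment 1: waits 77, runs 77→98
Sum = 0+6+15+28+43+59+77 = 228.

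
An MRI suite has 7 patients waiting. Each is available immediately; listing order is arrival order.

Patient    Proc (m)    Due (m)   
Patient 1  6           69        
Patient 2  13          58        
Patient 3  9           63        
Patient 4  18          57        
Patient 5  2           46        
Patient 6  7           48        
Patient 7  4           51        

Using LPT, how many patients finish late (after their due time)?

2

LPT (decreasing processing time): Patient 4 Patient 2 Patient 3 Patient 6 Patient 1 Patient 7 Patient 5.
Patient 4: 0→18, due 57, tardiness 0
Patient 2: 18→31, due 58, tardiness 0
Patient 3: 31→40, due 63, tardiness 0
Patient 6: 40→47, due 48, tardiness 0
Patient 1: 47→53, due 69, tardiness 0
Patient 7: 53→57, due 51, tardiness 6
Patient 5: 57→59, due 46, tardiness 13
Late patients: 2.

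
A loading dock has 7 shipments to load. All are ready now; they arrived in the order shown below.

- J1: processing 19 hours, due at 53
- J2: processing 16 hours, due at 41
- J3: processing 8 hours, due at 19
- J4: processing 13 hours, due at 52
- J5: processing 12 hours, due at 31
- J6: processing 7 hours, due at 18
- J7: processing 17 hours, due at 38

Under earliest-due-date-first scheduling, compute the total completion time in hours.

EDD (increasing due date): J6 J3 J5 J7 J2 J4 J1.
J6: 0→7
J3: 7→15
J5: 15→27
J7: 27→44
J2: 44→60
J4: 60→73
J1: 73→92
Sum = 7+15+27+44+60+73+92 = 318.

318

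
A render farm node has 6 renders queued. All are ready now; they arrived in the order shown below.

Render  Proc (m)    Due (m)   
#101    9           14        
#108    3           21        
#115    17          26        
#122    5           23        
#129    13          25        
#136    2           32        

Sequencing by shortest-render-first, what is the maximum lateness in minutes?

23

SPT (increasing processing time): #136 #108 #122 #101 #129 #115.
#136: 0→2, due 32, lateness -30
#108: 2→5, due 21, lateness -16
#122: 5→10, due 23, lateness -13
#101: 10→19, due 14, lateness 5
#129: 19→32, due 25, lateness 7
#115: 32→49, due 26, lateness 23
Maximum = 23.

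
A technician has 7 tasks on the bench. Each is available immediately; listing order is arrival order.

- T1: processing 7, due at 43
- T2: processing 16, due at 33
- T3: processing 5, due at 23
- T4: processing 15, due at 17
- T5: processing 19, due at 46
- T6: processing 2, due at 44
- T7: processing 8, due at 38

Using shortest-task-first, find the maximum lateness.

SPT (increasing processing time): T6 T3 T1 T7 T4 T2 T5.
T6: 0→2, due 44, lateness -42
T3: 2→7, due 23, lateness -16
T1: 7→14, due 43, lateness -29
T7: 14→22, due 38, lateness -16
T4: 22→37, due 17, lateness 20
T2: 37→53, due 33, lateness 20
T5: 53→72, due 46, lateness 26
Maximum = 26.

26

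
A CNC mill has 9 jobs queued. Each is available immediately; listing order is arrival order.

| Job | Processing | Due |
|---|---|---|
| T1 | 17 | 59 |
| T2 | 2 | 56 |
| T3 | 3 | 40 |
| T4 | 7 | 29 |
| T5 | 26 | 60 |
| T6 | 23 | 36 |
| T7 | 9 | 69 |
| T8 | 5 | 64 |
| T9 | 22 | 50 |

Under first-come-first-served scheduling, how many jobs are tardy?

4

FIFO (arrival order): T1 T2 T3 T4 T5 T6 T7 T8 T9.
T1: 0→17, due 59, tardiness 0
T2: 17→19, due 56, tardiness 0
T3: 19→22, due 40, tardiness 0
T4: 22→29, due 29, tardiness 0
T5: 29→55, due 60, tardiness 0
T6: 55→78, due 36, tardiness 42
T7: 78→87, due 69, tardiness 18
T8: 87→92, due 64, tardiness 28
T9: 92→114, due 50, tardiness 64
Late jobs: 4.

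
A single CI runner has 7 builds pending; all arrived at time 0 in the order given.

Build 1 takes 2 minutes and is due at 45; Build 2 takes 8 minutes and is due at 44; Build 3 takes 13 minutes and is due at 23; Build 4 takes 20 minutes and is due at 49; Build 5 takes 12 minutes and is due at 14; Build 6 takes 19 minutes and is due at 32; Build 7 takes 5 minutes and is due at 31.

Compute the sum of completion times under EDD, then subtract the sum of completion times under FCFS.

EDD (increasing due date): Build 5 Build 3 Build 7 Build 6 Build 2 Build 1 Build 4.
Build 5: 0→12
Build 3: 12→25
Build 7: 25→30
Build 6: 30→49
Build 2: 49→57
Build 1: 57→59
Build 4: 59→79
Sum = 12+25+30+49+57+59+79 = 311.
FIFO (arrival order): Build 1 Build 2 Build 3 Build 4 Build 5 Build 6 Build 7.
Build 1: 0→2
Build 2: 2→10
Build 3: 10→23
Build 4: 23→43
Build 5: 43→55
Build 6: 55→74
Build 7: 74→79
Sum = 2+10+23+43+55+74+79 = 286.
Difference = 311 − 286 = 25.

25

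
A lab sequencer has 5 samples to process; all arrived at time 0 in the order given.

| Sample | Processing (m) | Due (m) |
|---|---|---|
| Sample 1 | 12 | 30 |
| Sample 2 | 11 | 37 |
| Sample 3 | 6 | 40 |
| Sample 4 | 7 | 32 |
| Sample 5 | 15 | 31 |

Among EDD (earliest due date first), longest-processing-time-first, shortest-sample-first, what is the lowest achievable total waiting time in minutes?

79

EDD (increasing due date): Sample 1 Sample 5 Sample 4 Sample 2 Sample 3.
Sample 1: waits 0, runs 0→12
Sample 5: waits 12, runs 12→27
Sample 4: waits 27, runs 27→34
Sample 2: waits 34, runs 34→45
Sample 3: waits 45, runs 45→51
Sum = 0+12+27+34+45 = 118.
LPT (decreasing processing time): Sample 5 Sample 1 Sample 2 Sample 4 Sample 3.
Sample 5: waits 0, runs 0→15
Sample 1: waits 15, runs 15→27
Sample 2: waits 27, runs 27→38
Sample 4: waits 38, runs 38→45
Sample 3: waits 45, runs 45→51
Sum = 0+15+27+38+45 = 125.
SPT (increasing processing time): Sample 3 Sample 4 Sample 2 Sample 1 Sample 5.
Sample 3: waits 0, runs 0→6
Sample 4: waits 6, runs 6→13
Sample 2: waits 13, runs 13→24
Sample 1: waits 24, runs 24→36
Sample 5: waits 36, runs 36→51
Sum = 0+6+13+24+36 = 79.
EDD 118, LPT 125, SPT 79 → minimum 79.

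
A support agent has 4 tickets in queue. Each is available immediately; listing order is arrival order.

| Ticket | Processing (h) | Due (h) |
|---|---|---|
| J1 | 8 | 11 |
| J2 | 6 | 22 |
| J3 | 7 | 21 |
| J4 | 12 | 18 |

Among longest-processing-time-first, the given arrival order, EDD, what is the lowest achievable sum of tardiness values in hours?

15

LPT (decreasing processing time): J4 J1 J3 J2.
J4: 0→12, due 18, tardiness 0
J1: 12→20, due 11, tardiness 9
J3: 20→27, due 21, tardiness 6
J2: 27→33, due 22, tardiness 11
Sum = 0+9+6+11 = 26.
FIFO (arrival order): J1 J2 J3 J4.
J1: 0→8, due 11, tardiness 0
J2: 8→14, due 22, tardiness 0
J3: 14→21, due 21, tardiness 0
J4: 21→33, due 18, tardiness 15
Sum = 0+0+0+15 = 15.
EDD (increasing due date): J1 J4 J3 J2.
J1: 0→8, due 11, tardiness 0
J4: 8→20, due 18, tardiness 2
J3: 20→27, due 21, tardiness 6
J2: 27→33, due 22, tardiness 11
Sum = 0+2+6+11 = 19.
LPT 26, FIFO 15, EDD 19 → minimum 15.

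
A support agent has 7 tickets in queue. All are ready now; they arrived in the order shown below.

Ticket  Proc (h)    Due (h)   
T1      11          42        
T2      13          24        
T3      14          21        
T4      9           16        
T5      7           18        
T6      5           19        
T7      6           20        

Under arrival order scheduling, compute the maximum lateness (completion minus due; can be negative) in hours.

45

FIFO (arrival order): T1 T2 T3 T4 T5 T6 T7.
T1: 0→11, due 42, lateness -31
T2: 11→24, due 24, lateness 0
T3: 24→38, due 21, lateness 17
T4: 38→47, due 16, lateness 31
T5: 47→54, due 18, lateness 36
T6: 54→59, due 19, lateness 40
T7: 59→65, due 20, lateness 45
Maximum = 45.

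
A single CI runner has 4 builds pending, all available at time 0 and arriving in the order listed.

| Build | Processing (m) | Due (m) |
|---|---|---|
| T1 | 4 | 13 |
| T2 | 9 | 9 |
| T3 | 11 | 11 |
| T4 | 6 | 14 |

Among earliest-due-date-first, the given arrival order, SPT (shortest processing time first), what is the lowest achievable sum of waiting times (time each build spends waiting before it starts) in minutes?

33

EDD (increasing due date): T2 T3 T1 T4.
T2: waits 0, runs 0→9
T3: waits 9, runs 9→20
T1: waits 20, runs 20→24
T4: waits 24, runs 24→30
Sum = 0+9+20+24 = 53.
FIFO (arrival order): T1 T2 T3 T4.
T1: waits 0, runs 0→4
T2: waits 4, runs 4→13
T3: waits 13, runs 13→24
T4: waits 24, runs 24→30
Sum = 0+4+13+24 = 41.
SPT (increasing processing time): T1 T4 T2 T3.
T1: waits 0, runs 0→4
T4: waits 4, runs 4→10
T2: waits 10, runs 10→19
T3: waits 19, runs 19→30
Sum = 0+4+10+19 = 33.
EDD 53, FIFO 41, SPT 33 → minimum 33.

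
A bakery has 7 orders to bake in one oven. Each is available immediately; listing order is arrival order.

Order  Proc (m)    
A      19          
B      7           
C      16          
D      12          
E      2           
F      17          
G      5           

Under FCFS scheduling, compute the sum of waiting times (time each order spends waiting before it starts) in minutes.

FIFO (arrival order): A B C D E F G.
A: waits 0, runs 0→19
B: waits 19, runs 19→26
C: waits 26, runs 26→42
D: waits 42, runs 42→54
E: waits 54, runs 54→56
F: waits 56, runs 56→73
G: waits 73, runs 73→78
Sum = 0+19+26+42+54+56+73 = 270.

270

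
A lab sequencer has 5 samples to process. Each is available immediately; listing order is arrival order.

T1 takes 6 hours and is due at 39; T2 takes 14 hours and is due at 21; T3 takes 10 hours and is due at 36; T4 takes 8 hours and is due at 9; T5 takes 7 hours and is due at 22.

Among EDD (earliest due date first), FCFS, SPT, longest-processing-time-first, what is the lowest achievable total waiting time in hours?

EDD (increasing due date): T4 T2 T5 T3 T1.
T4: waits 0, runs 0→8
T2: waits 8, runs 8→22
T5: waits 22, runs 22→29
T3: waits 29, runs 29→39
T1: waits 39, runs 39→45
Sum = 0+8+22+29+39 = 98.
FIFO (arrival order): T1 T2 T3 T4 T5.
T1: waits 0, runs 0→6
T2: waits 6, runs 6→20
T3: waits 20, runs 20→30
T4: waits 30, runs 30→38
T5: waits 38, runs 38→45
Sum = 0+6+20+30+38 = 94.
SPT (increasing processing time): T1 T5 T4 T3 T2.
T1: waits 0, runs 0→6
T5: waits 6, runs 6→13
T4: waits 13, runs 13→21
T3: waits 21, runs 21→31
T2: waits 31, runs 31→45
Sum = 0+6+13+21+31 = 71.
LPT (decreasing processing time): T2 T3 T4 T5 T1.
T2: waits 0, runs 0→14
T3: waits 14, runs 14→24
T4: waits 24, runs 24→32
T5: waits 32, runs 32→39
T1: waits 39, runs 39→45
Sum = 0+14+24+32+39 = 109.
EDD 98, FIFO 94, SPT 71, LPT 109 → minimum 71.

71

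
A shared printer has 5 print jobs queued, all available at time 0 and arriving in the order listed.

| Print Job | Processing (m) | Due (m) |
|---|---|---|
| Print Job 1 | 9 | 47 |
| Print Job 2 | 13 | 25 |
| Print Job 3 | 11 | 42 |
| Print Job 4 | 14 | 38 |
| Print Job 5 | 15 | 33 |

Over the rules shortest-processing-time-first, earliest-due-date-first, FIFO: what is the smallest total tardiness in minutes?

SPT (increasing processing time): Print Job 1 Print Job 3 Print Job 2 Print Job 4 Print Job 5.
Print Job 1: 0→9, due 47, tardiness 0
Print Job 3: 9→20, due 42, tardiness 0
Print Job 2: 20→33, due 25, tardiness 8
Print Job 4: 33→47, due 38, tardiness 9
Print Job 5: 47→62, due 33, tardiness 29
Sum = 0+0+8+9+29 = 46.
EDD (increasing due date): Print Job 2 Print Job 5 Print Job 4 Print Job 3 Print Job 1.
Print Job 2: 0→13, due 25, tardiness 0
Print Job 5: 13→28, due 33, tardiness 0
Print Job 4: 28→42, due 38, tardiness 4
Print Job 3: 42→53, due 42, tardiness 11
Print Job 1: 53→62, due 47, tardiness 15
Sum = 0+0+4+11+15 = 30.
FIFO (arrival order): Print Job 1 Print Job 2 Print Job 3 Print Job 4 Print Job 5.
Print Job 1: 0→9, due 47, tardiness 0
Print Job 2: 9→22, due 25, tardiness 0
Print Job 3: 22→33, due 42, tardiness 0
Print Job 4: 33→47, due 38, tardiness 9
Print Job 5: 47→62, due 33, tardiness 29
Sum = 0+0+0+9+29 = 38.
SPT 46, EDD 30, FIFO 38 → minimum 30.

30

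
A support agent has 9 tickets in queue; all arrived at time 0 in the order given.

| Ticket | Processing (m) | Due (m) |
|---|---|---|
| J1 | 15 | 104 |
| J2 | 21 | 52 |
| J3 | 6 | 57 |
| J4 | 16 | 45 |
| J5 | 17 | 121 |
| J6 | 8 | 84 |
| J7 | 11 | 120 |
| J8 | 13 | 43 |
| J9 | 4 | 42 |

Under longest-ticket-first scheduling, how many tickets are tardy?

5

LPT (decreasing processing time): J2 J5 J4 J1 J8 J7 J6 J3 J9.
J2: 0→21, due 52, tardiness 0
J5: 21→38, due 121, tardiness 0
J4: 38→54, due 45, tardiness 9
J1: 54→69, due 104, tardiness 0
J8: 69→82, due 43, tardiness 39
J7: 82→93, due 120, tardiness 0
J6: 93→101, due 84, tardiness 17
J3: 101→107, due 57, tardiness 50
J9: 107→111, due 42, tardiness 69
Late tickets: 5.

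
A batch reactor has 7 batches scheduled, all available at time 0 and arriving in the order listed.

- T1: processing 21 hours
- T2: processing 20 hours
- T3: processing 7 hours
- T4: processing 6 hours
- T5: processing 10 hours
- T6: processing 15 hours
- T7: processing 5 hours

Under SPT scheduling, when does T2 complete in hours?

63

SPT (increasing processing time): T7 T4 T3 T5 T6 T2 T1.
T7: 0→5
T4: 5→11
T3: 11→18
T5: 18→28
T6: 28→43
T2: 43→63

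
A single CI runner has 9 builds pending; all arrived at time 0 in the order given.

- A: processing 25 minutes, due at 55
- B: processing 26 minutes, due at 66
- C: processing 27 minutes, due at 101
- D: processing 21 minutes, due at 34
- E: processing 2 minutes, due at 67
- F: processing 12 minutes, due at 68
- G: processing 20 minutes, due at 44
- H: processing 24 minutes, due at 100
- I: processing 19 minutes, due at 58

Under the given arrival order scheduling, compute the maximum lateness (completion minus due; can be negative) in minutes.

118

FIFO (arrival order): A B C D E F G H I.
A: 0→25, due 55, lateness -30
B: 25→51, due 66, lateness -15
C: 51→78, due 101, lateness -23
D: 78→99, due 34, lateness 65
E: 99→101, due 67, lateness 34
F: 101→113, due 68, lateness 45
G: 113→133, due 44, lateness 89
H: 133→157, due 100, lateness 57
I: 157→176, due 58, lateness 118
Maximum = 118.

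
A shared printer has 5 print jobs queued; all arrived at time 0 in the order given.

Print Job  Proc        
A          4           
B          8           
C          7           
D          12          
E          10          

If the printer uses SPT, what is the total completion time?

SPT (increasing processing time): A C B E D.
A: 0→4
C: 4→11
B: 11→19
E: 19→29
D: 29→41
Sum = 4+11+19+29+41 = 104.

104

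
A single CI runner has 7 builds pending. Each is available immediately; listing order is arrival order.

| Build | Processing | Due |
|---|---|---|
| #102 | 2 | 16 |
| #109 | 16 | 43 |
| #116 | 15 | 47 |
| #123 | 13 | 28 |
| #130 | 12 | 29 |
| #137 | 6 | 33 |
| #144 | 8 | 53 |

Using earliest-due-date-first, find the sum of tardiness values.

42

EDD (increasing due date): #102 #123 #130 #137 #109 #116 #144.
#102: 0→2, due 16, tardiness 0
#123: 2→15, due 28, tardiness 0
#130: 15→27, due 29, tardiness 0
#137: 27→33, due 33, tardiness 0
#109: 33→49, due 43, tardiness 6
#116: 49→64, due 47, tardiness 17
#144: 64→72, due 53, tardiness 19
Sum = 0+0+0+0+6+17+19 = 42.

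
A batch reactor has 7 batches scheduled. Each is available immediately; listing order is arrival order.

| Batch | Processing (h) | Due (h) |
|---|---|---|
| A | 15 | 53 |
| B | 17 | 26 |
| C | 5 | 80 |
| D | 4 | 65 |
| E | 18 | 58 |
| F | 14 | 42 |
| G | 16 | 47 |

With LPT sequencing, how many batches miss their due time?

6

LPT (decreasing processing time): E B G A F C D.
E: 0→18, due 58, tardiness 0
B: 18→35, due 26, tardiness 9
G: 35→51, due 47, tardiness 4
A: 51→66, due 53, tardiness 13
F: 66→80, due 42, tardiness 38
C: 80→85, due 80, tardiness 5
D: 85→89, due 65, tardiness 24
Late batches: 6.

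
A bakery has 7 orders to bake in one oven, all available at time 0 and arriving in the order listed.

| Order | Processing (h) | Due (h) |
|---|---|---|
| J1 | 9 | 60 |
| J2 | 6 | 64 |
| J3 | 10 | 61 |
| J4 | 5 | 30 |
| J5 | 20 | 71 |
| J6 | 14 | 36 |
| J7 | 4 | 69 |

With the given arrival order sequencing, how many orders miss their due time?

1

FIFO (arrival order): J1 J2 J3 J4 J5 J6 J7.
J1: 0→9, due 60, tardiness 0
J2: 9→15, due 64, tardiness 0
J3: 15→25, due 61, tardiness 0
J4: 25→30, due 30, tardiness 0
J5: 30→50, due 71, tardiness 0
J6: 50→64, due 36, tardiness 28
J7: 64→68, due 69, tardiness 0
Late orders: 1.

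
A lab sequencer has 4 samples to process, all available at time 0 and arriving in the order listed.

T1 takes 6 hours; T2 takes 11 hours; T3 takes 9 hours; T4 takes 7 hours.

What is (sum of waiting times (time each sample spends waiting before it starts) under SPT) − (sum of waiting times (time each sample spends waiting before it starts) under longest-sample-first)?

-17

SPT (increasing processing time): T1 T4 T3 T2.
T1: waits 0, runs 0→6
T4: waits 6, runs 6→13
T3: waits 13, runs 13→22
T2: waits 22, runs 22→33
Sum = 0+6+13+22 = 41.
LPT (decreasing processing time): T2 T3 T4 T1.
T2: waits 0, runs 0→11
T3: waits 11, runs 11→20
T4: waits 20, runs 20→27
T1: waits 27, runs 27→33
Sum = 0+11+20+27 = 58.
Difference = 41 − 58 = -17.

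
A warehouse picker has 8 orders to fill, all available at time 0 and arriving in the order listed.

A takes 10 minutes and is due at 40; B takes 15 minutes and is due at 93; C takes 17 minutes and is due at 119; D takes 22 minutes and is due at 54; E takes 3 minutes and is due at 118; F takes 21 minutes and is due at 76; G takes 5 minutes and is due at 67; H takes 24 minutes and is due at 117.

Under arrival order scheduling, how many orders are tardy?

3

FIFO (arrival order): A B C D E F G H.
A: 0→10, due 40, tardiness 0
B: 10→25, due 93, tardiness 0
C: 25→42, due 119, tardiness 0
D: 42→64, due 54, tardiness 10
E: 64→67, due 118, tardiness 0
F: 67→88, due 76, tardiness 12
G: 88→93, due 67, tardiness 26
H: 93→117, due 117, tardiness 0
Late orders: 3.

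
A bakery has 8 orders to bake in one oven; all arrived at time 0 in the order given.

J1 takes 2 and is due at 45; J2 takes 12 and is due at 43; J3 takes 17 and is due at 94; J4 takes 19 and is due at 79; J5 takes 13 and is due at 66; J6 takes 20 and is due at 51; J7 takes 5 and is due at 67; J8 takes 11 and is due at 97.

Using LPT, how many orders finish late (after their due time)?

LPT (decreasing processing time): J6 J4 J3 J5 J2 J8 J7 J1.
J6: 0→20, due 51, tardiness 0
J4: 20→39, due 79, tardiness 0
J3: 39→56, due 94, tardiness 0
J5: 56→69, due 66, tardiness 3
J2: 69→81, due 43, tardiness 38
J8: 81→92, due 97, tardiness 0
J7: 92→97, due 67, tardiness 30
J1: 97→99, due 45, tardiness 54
Late orders: 4.

4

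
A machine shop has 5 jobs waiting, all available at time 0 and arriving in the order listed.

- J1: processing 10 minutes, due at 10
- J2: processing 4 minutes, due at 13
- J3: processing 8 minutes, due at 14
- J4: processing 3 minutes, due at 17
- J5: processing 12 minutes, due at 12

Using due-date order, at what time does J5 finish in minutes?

22

EDD (increasing due date): J1 J5 J2 J3 J4.
J1: 0→10
J5: 10→22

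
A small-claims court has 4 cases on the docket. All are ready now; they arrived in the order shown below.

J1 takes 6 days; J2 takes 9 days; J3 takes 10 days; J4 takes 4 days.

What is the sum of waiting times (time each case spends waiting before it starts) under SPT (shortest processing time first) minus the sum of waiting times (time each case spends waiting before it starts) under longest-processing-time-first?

SPT (increasing processing time): J4 J1 J2 J3.
J4: waits 0, runs 0→4
J1: waits 4, runs 4→10
J2: waits 10, runs 10→19
J3: waits 19, runs 19→29
Sum = 0+4+10+19 = 33.
LPT (decreasing processing time): J3 J2 J1 J4.
J3: waits 0, runs 0→10
J2: waits 10, runs 10→19
J1: waits 19, runs 19→25
J4: waits 25, runs 25→29
Sum = 0+10+19+25 = 54.
Difference = 33 − 54 = -21.

-21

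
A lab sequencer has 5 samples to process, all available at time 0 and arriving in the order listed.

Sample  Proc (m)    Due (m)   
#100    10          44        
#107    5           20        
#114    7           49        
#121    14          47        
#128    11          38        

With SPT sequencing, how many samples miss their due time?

0

SPT (increasing processing time): #107 #114 #100 #128 #121.
#107: 0→5, due 20, tardiness 0
#114: 5→12, due 49, tardiness 0
#100: 12→22, due 44, tardiness 0
#128: 22→33, due 38, tardiness 0
#121: 33→47, due 47, tardiness 0
Late samples: 0.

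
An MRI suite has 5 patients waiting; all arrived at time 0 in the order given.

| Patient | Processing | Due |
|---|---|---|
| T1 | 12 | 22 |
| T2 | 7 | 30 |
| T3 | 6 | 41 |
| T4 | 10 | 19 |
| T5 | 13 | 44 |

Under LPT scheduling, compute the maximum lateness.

16

LPT (decreasing processing time): T5 T1 T4 T2 T3.
T5: 0→13, due 44, lateness -31
T1: 13→25, due 22, lateness 3
T4: 25→35, due 19, lateness 16
T2: 35→42, due 30, lateness 12
T3: 42→48, due 41, lateness 7
Maximum = 16.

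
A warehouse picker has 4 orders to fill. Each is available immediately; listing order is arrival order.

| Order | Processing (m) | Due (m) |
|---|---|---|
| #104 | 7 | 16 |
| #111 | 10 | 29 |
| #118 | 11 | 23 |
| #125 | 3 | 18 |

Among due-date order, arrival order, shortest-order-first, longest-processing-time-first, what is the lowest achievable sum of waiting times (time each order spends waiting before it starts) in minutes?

EDD (increasing due date): #104 #125 #118 #111.
#104: waits 0, runs 0→7
#125: waits 7, runs 7→10
#118: waits 10, runs 10→21
#111: waits 21, runs 21→31
Sum = 0+7+10+21 = 38.
FIFO (arrival order): #104 #111 #118 #125.
#104: waits 0, runs 0→7
#111: waits 7, runs 7→17
#118: waits 17, runs 17→28
#125: waits 28, runs 28→31
Sum = 0+7+17+28 = 52.
SPT (increasing processing time): #125 #104 #111 #118.
#125: waits 0, runs 0→3
#104: waits 3, runs 3→10
#111: waits 10, runs 10→20
#118: waits 20, runs 20→31
Sum = 0+3+10+20 = 33.
LPT (decreasing processing time): #118 #111 #104 #125.
#118: waits 0, runs 0→11
#111: waits 11, runs 11→21
#104: waits 21, runs 21→28
#125: waits 28, runs 28→31
Sum = 0+11+21+28 = 60.
EDD 38, FIFO 52, SPT 33, LPT 60 → minimum 33.

33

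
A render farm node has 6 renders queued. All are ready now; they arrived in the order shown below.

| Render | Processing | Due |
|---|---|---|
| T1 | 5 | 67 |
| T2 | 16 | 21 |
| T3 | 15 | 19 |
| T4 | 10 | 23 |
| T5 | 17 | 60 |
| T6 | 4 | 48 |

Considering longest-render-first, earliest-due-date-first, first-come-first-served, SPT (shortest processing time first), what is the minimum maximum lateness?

LPT (decreasing processing time): T5 T2 T3 T4 T1 T6.
T5: 0→17, due 60, lateness -43
T2: 17→33, due 21, lateness 12
T3: 33→48, due 19, lateness 29
T4: 48→58, due 23, lateness 35
T1: 58→63, due 67, lateness -4
T6: 63→67, due 48, lateness 19
Maximum = 35.
EDD (increasing due date): T3 T2 T4 T6 T5 T1.
T3: 0→15, due 19, lateness -4
T2: 15→31, due 21, lateness 10
T4: 31→41, due 23, lateness 18
T6: 41→45, due 48, lateness -3
T5: 45→62, due 60, lateness 2
T1: 62→67, due 67, lateness 0
Maximum = 18.
FIFO (arrival order): T1 T2 T3 T4 T5 T6.
T1: 0→5, due 67, lateness -62
T2: 5→21, due 21, lateness 0
T3: 21→36, due 19, lateness 17
T4: 36→46, due 23, lateness 23
T5: 46→63, due 60, lateness 3
T6: 63→67, due 48, lateness 19
Maximum = 23.
SPT (increasing processing time): T6 T1 T4 T3 T2 T5.
T6: 0→4, due 48, lateness -44
T1: 4→9, due 67, lateness -58
T4: 9→19, due 23, lateness -4
T3: 19→34, due 19, lateness 15
T2: 34→50, due 21, lateness 29
T5: 50→67, due 60, lateness 7
Maximum = 29.
LPT 35, EDD 18, FIFO 23, SPT 29 → minimum 18.

18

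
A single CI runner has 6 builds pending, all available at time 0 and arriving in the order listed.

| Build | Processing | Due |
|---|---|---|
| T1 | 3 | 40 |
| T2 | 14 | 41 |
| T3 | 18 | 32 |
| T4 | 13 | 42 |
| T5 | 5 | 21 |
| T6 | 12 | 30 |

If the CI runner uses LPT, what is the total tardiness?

96

LPT (decreasing processing time): T3 T2 T4 T6 T5 T1.
T3: 0→18, due 32, tardiness 0
T2: 18→32, due 41, tardiness 0
T4: 32→45, due 42, tardiness 3
T6: 45→57, due 30, tardiness 27
T5: 57→62, due 21, tardiness 41
T1: 62→65, due 40, tardiness 25
Sum = 0+0+3+27+41+25 = 96.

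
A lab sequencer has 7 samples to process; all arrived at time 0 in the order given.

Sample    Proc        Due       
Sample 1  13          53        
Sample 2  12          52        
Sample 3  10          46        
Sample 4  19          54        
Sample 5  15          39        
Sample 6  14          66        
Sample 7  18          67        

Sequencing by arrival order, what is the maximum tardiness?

FIFO (arrival order): Sample 1 Sample 2 Sample 3 Sample 4 Sample 5 Sample 6 Sample 7.
Sample 1: 0→13, due 53, tardiness 0
Sample 2: 13→25, due 52, tardiness 0
Sample 3: 25→35, due 46, tardiness 0
Sample 4: 35→54, due 54, tardiness 0
Sample 5: 54→69, due 39, tardiness 30
Sample 6: 69→83, due 66, tardiness 17
Sample 7: 83→101, due 67, tardiness 34
Maximum = 34.

34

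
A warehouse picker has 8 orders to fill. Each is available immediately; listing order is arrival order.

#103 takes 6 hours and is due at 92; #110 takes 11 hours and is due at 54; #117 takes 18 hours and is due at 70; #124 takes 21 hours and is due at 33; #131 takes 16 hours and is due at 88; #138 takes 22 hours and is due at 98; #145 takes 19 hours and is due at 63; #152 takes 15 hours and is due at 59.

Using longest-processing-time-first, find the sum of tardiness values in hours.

LPT (decreasing processing time): #138 #124 #145 #117 #131 #152 #110 #103.
#138: 0→22, due 98, tardiness 0
#124: 22→43, due 33, tardiness 10
#145: 43→62, due 63, tardiness 0
#117: 62→80, due 70, tardiness 10
#131: 80→96, due 88, tardiness 8
#152: 96→111, due 59, tardiness 52
#110: 111→122, due 54, tardiness 68
#103: 122→128, due 92, tardiness 36
Sum = 0+10+0+10+8+52+68+36 = 184.

184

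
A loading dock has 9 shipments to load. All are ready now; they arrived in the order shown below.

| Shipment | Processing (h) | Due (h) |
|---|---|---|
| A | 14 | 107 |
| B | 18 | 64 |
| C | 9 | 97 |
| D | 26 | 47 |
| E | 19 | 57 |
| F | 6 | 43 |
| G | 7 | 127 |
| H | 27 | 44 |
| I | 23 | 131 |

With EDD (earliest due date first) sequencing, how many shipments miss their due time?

6

EDD (increasing due date): F H D E B C A G I.
F: 0→6, due 43, tardiness 0
H: 6→33, due 44, tardiness 0
D: 33→59, due 47, tardiness 12
E: 59→78, due 57, tardiness 21
B: 78→96, due 64, tardiness 32
C: 96→105, due 97, tardiness 8
A: 105→119, due 107, tardiness 12
G: 119→126, due 127, tardiness 0
I: 126→149, due 131, tardiness 18
Late shipments: 6.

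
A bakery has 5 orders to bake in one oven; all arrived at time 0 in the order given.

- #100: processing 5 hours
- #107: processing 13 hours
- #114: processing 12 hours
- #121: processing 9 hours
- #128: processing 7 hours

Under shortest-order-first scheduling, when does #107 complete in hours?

46

SPT (increasing processing time): #100 #128 #121 #114 #107.
#100: 0→5
#128: 5→12
#121: 12→21
#114: 21→33
#107: 33→46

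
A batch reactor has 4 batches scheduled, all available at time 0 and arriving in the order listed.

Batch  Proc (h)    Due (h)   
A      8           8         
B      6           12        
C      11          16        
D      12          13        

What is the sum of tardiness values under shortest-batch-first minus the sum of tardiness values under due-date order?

SPT (increasing processing time): B A C D.
B: 0→6, due 12, tardiness 0
A: 6→14, due 8, tardiness 6
C: 14→25, due 16, tardiness 9
D: 25→37, due 13, tardiness 24
Sum = 0+6+9+24 = 39.
EDD (increasing due date): A B D C.
A: 0→8, due 8, tardiness 0
B: 8→14, due 12, tardiness 2
D: 14→26, due 13, tardiness 13
C: 26→37, due 16, tardiness 21
Sum = 0+2+13+21 = 36.
Difference = 39 − 36 = 3.

3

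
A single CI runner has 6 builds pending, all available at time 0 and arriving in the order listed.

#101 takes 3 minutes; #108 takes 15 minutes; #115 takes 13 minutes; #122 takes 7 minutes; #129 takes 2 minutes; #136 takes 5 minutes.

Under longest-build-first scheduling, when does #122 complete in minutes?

35

LPT (decreasing processing time): #108 #115 #122 #136 #101 #129.
#108: 0→15
#115: 15→28
#122: 28→35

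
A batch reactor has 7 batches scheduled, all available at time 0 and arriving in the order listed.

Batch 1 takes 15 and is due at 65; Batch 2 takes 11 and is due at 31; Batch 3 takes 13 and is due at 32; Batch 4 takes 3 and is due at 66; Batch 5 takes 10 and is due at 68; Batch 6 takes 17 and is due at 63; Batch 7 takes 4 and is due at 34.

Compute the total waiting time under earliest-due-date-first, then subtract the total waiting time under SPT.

EDD (increasing due date): Batch 2 Batch 3 Batch 7 Batch 6 Batch 1 Batch 4 Batch 5.
Batch 2: waits 0, runs 0→11
Batch 3: waits 11, runs 11→24
Batch 7: waits 24, runs 24→28
Batch 6: waits 28, runs 28→45
Batch 1: waits 45, runs 45→60
Batch 4: waits 60, runs 60→63
Batch 5: waits 63, runs 63→73
Sum = 0+11+24+28+45+60+63 = 231.
SPT (increasing processing time): Batch 4 Batch 7 Batch 5 Batch 2 Batch 3 Batch 1 Batch 6.
Batch 4: waits 0, runs 0→3
Batch 7: waits 3, runs 3→7
Batch 5: waits 7, runs 7→17
Batch 2: waits 17, runs 17→28
Batch 3: waits 28, runs 28→41
Batch 1: waits 41, runs 41→56
Batch 6: waits 56, runs 56→73
Sum = 0+3+7+17+28+41+56 = 152.
Difference = 231 − 152 = 79.

79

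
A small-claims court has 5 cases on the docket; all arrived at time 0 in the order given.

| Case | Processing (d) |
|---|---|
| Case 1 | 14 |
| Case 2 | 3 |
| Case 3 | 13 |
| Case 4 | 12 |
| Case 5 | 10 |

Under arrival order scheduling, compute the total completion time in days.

FIFO (arrival order): Case 1 Case 2 Case 3 Case 4 Case 5.
Case 1: 0→14
Case 2: 14→17
Case 3: 17→30
Case 4: 30→42
Case 5: 42→52
Sum = 14+17+30+42+52 = 155.

155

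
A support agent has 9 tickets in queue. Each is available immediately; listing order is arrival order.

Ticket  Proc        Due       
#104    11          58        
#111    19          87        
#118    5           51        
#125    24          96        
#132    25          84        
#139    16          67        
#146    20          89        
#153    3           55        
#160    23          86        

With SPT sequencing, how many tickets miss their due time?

3

SPT (increasing processing time): #153 #118 #104 #139 #111 #146 #160 #125 #132.
#153: 0→3, due 55, tardiness 0
#118: 3→8, due 51, tardiness 0
#104: 8→19, due 58, tardiness 0
#139: 19→35, due 67, tardiness 0
#111: 35→54, due 87, tardiness 0
#146: 54→74, due 89, tardiness 0
#160: 74→97, due 86, tardiness 11
#125: 97→121, due 96, tardiness 25
#132: 121→146, due 84, tardiness 62
Late tickets: 3.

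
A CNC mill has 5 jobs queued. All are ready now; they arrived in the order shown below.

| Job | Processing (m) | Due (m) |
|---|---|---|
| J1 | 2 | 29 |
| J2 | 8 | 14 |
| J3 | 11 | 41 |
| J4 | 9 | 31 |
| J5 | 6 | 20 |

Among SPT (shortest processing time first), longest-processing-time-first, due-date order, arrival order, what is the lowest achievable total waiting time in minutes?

51

SPT (increasing processing time): J1 J5 J2 J4 J3.
J1: waits 0, runs 0→2
J5: waits 2, runs 2→8
J2: waits 8, runs 8→16
J4: waits 16, runs 16→25
J3: waits 25, runs 25→36
Sum = 0+2+8+16+25 = 51.
LPT (decreasing processing time): J3 J4 J2 J5 J1.
J3: waits 0, runs 0→11
J4: waits 11, runs 11→20
J2: waits 20, runs 20→28
J5: waits 28, runs 28→34
J1: waits 34, runs 34→36
Sum = 0+11+20+28+34 = 93.
EDD (increasing due date): J2 J5 J1 J4 J3.
J2: waits 0, runs 0→8
J5: waits 8, runs 8→14
J1: waits 14, runs 14→16
J4: waits 16, runs 16→25
J3: waits 25, runs 25→36
Sum = 0+8+14+16+25 = 63.
FIFO (arrival order): J1 J2 J3 J4 J5.
J1: waits 0, runs 0→2
J2: waits 2, runs 2→10
J3: waits 10, runs 10→21
J4: waits 21, runs 21→30
J5: waits 30, runs 30→36
Sum = 0+2+10+21+30 = 63.
SPT 51, LPT 93, EDD 63, FIFO 63 → minimum 51.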